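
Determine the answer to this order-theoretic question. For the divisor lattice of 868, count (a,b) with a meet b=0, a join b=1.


Complement pair (a,b): a meet b = bottom, a join b = top.
Here: gcd(a,b)=1 and lcm(a,b)=868, i.e. a*b=868 with a,b coprime.
Pairs found: (1,868), (4,217), (7,124), (28,31), ... (4 more)
Total ordered pairs: 8


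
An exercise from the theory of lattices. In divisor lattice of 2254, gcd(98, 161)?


Meet=gcd.
gcd(98,161)=7


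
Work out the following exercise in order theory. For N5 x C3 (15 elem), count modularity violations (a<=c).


Modular law: if a <= c then a v (b ^ c) = (a v b) ^ c.
Check all triples (a,b,c) with a <= c among 15 elements.
  e.g. a=(a,0), b=(c,0), c=(b,0): lhs=(a,0) != rhs=(b,0)
  e.g. a=(a,0), b=(c,1), c=(b,0): lhs=(a,0) != rhs=(b,0)
Total violating triples: 18


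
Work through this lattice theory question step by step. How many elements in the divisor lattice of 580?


Divisors of 580: [1, 2, 4, 5, 10, 20, 29, 58, 116, 145, 290, 580]
Count: 12


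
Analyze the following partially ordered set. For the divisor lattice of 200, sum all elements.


sigma(n) = sum of divisors.
Divisors of 200: [1, 2, 4, 5, 8, 10, 20, 25, 40, 50, 100, 200]
Sum = 465


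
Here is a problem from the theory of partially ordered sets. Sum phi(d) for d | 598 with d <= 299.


Divisors of 598 up to 299: [1, 2, 13, 23, 26, 46, 299]
phi values: [1, 1, 12, 22, 12, 22, 264]
Sum = 334


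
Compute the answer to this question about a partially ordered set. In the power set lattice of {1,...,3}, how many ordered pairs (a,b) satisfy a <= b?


The order relation is {(a,b) : a <= b}, reflexive so it includes (a,a).
Examples: ({},{}), ({},{1,2}), ({},{1,2,3}), ({},{1,3}), ({},{1}), ...
Total ordered pairs: 27


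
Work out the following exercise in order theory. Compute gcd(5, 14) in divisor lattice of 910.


In a divisor lattice, meet = gcd (greatest common divisor).
By Euclidean algorithm or factoring: gcd(5,14) = 1


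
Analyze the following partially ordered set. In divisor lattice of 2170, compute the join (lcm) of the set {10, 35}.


In a divisor lattice, join = lcm (least common multiple).
Compute lcm iteratively: start with first element, then lcm(current, next).
Elements: [10, 35]
lcm(10,35) = 70
Final lcm = 70


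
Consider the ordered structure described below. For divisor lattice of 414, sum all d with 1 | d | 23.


Interval [1,23] in divisors of 414: [1, 23]
Sum = 24


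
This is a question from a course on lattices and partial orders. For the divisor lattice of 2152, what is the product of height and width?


Height = length of longest chain minus 1; width = size of largest antichain.
A maximum chain: 1 | 269 | 538 | 1076 | 2152  (height 4).
A maximum antichain: {2, 269}  (width 2).
Product = 4 * 2 = 8


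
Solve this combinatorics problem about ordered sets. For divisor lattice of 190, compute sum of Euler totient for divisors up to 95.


Divisors of 190 up to 95: [1, 2, 5, 10, 19, 38, 95]
phi values: [1, 1, 4, 4, 18, 18, 72]
Sum = 118


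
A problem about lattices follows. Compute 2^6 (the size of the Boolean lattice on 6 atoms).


Power set = 2^n.
2^6 = 64


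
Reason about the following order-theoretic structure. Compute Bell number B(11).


B(n) = number of set partitions of an n-element set.
B(n) satisfies the recurrence: B(n+1) = sum_k C(n,k)*B(k).
B(11) = 678570


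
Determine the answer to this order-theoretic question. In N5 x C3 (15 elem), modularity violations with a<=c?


Modular law: if a <= c then a v (b ^ c) = (a v b) ^ c.
Check all triples (a,b,c) with a <= c among 15 elements.
  e.g. a=(a,0), b=(c,0), c=(b,0): lhs=(a,0) != rhs=(b,0)
  e.g. a=(a,0), b=(c,1), c=(b,0): lhs=(a,0) != rhs=(b,0)
Total violating triples: 18


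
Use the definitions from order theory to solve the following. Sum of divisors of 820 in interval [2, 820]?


Interval [2,820] in divisors of 820: [2, 4, 10, 20, 82, 164, 410, 820]
Sum = 1512


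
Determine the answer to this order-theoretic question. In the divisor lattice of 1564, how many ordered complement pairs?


Complement pair (a,b): a meet b = bottom, a join b = top.
Here: gcd(a,b)=1 and lcm(a,b)=1564, i.e. a*b=1564 with a,b coprime.
Pairs found: (1,1564), (4,391), (17,92), (23,68), ... (4 more)
Total ordered pairs: 8


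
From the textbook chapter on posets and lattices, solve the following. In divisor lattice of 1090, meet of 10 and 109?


In a divisor lattice, meet = gcd (greatest common divisor).
By Euclidean algorithm or factoring: gcd(10,109) = 1


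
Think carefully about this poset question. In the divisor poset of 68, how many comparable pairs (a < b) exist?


A comparable pair {a,b} has a < b or b < a in the order.
Count unordered pairs where one element is strictly below the other.
Examples: {1,2}, {1,4}, {1,17}, {1,34}, ...
Total comparable pairs: 12


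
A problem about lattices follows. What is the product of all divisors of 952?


Divisors of 952: [1, 2, 4, 7, 8, 14, 17, 28, 34, 56, 68, 119, 136, 238, 476, 952]
Product = n^(d(n)/2) = 952^(16/2)
Product = 674676505885957534253056


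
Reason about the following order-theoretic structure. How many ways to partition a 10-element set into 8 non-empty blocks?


S(n,k) = k*S(n-1,k) + S(n-1,k-1).
S(9,8) = 36, S(9,7) = 462
S(10,8) = 8*36 + 462 = 288 + 462
S(10,8) = 750


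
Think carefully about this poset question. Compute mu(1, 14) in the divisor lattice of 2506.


In a divisor lattice, mu(a,b) = mu(b/a) where mu is the classical Mobius function.
b/a = 14/1 = 14
Prime factorization of 14: primes [2, 7]
14 is squarefree with 2 prime factor(s), so mu(14) = (-1)^2 = 1


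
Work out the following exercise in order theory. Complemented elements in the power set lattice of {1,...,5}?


An element a is complemented if some b has a meet b = bottom, a join b = top.
every subset A has complement S\A, so all elements are complemented.
Complemented elements: {}, {1}, {2}, {3}, {4}, {5}, ... (26 more)
Count: 32


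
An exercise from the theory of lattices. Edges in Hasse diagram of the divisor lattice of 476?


A cover relation a -< b holds when a < b with no c strictly between.
Cover relations:
  1 -< 2
  1 -< 7
  1 -< 17
  2 -< 4
  2 -< 14
  2 -< 34
  4 -< 28
  4 -< 68
  ...12 more
Total: 20


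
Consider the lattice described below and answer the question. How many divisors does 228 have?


Divisors of 228: [1, 2, 3, 4, 6, 12, 19, 38, 57, 76, 114, 228]
Count: 12


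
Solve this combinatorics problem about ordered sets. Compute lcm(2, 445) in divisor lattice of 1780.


In a divisor lattice, join = lcm (least common multiple).
gcd(2,445) = 1
lcm(2,445) = 2*445/gcd = 890/1 = 890


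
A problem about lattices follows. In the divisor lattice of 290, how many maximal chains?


A maximal chain goes from the minimum element to a maximal element via cover relations.
Counting all min-to-max paths in the cover graph.
Total maximal chains: 6


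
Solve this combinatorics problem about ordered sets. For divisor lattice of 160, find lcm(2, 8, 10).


In a divisor lattice, join = lcm (least common multiple).
Compute lcm iteratively: start with first element, then lcm(current, next).
Elements: [2, 8, 10]
lcm(2,8) = 8
lcm(8,10) = 40
Final lcm = 40


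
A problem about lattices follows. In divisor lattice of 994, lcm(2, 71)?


Join=lcm.
gcd(2,71)=1
lcm=142


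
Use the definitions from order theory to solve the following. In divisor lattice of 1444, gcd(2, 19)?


Meet=gcd.
gcd(2,19)=1


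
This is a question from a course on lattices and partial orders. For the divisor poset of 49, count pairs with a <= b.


The order relation is {(a,b) : a <= b}, reflexive so it includes (a,a).
Examples: (1,1), (1,49), (1,7), (49,49), (7,49), ...
Total ordered pairs: 6


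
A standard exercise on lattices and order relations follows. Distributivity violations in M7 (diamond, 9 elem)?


Distributive law: a ^ (b v c) = (a ^ b) v (a ^ c).
Check all 9^3 = 729 ordered triples (a,b,c).
  e.g. a=a1, b=a2, c=a3: lhs=a1 != rhs=0
  e.g. a=a1, b=a2, c=a4: lhs=a1 != rhs=0
Total violating triples: 210


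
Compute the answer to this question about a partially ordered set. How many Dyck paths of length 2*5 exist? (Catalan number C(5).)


C(n) = C(2n, n) / (n+1).
C(10, 5) = 252
C(5) = 252 / 6 = 42


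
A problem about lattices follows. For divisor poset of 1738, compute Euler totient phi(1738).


phi(n) = n * prod_{p|n} (1 - 1/p).
Prime divisors of 1738: [2, 11, 79]
phi(1738) = 1738 * (1 - 1/2) * (1 - 1/11) * (1 - 1/79)
phi(1738) = 780


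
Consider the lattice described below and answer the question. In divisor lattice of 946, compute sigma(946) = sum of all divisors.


sigma(n) = sum of divisors.
Divisors of 946: [1, 2, 11, 22, 43, 86, 473, 946]
Sum = 1584


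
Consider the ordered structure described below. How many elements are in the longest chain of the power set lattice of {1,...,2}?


A chain is a totally ordered subset; we count the number of elements in a maximum chain.
Compute, for each element x, the size of the longest chain ending at x:
  {}: 1
  {1}: 2
  {2}: 2
  {1,2}: 3
A maximum chain: {} < {1} < {1,2}
Number of elements in the longest chain: 3


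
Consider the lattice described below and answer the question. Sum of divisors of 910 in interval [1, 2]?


Interval [1,2] in divisors of 910: [1, 2]
Sum = 3


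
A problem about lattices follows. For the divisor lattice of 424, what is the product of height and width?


Height = length of longest chain minus 1; width = size of largest antichain.
A maximum chain: 1 | 53 | 106 | 212 | 424  (height 4).
A maximum antichain: {2, 53}  (width 2).
Product = 4 * 2 = 8


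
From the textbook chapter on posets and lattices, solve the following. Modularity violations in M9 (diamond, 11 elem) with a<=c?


Modular law: if a <= c then a v (b ^ c) = (a v b) ^ c.
Check all triples (a,b,c) with a <= c among 11 elements.
This lattice is modular (diamonds M_m and their chain-products are modular).
Total violating triples: 0


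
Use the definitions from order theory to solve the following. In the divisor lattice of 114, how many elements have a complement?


An element a is complemented if some b has a meet b = bottom, a join b = top.
a is complemented iff gcd(a, n/a)=1, i.e. a is a unitary divisor of 114.
Complemented elements: 1, 2, 3, 6, 19, 38, ... (2 more)
Count: 8


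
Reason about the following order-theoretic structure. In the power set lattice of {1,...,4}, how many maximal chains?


A maximal chain goes from the minimum element to a maximal element via cover relations.
Counting all min-to-max paths in the cover graph.
Total maximal chains: 24


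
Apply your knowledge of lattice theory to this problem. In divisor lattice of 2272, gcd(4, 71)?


Meet=gcd.
gcd(4,71)=1


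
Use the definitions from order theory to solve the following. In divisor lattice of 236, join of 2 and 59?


In a divisor lattice, join = lcm (least common multiple).
gcd(2,59) = 1
lcm(2,59) = 2*59/gcd = 118/1 = 118


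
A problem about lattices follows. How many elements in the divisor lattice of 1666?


Divisors of 1666: [1, 2, 7, 14, 17, 34, 49, 98, 119, 238, 833, 1666]
Count: 12


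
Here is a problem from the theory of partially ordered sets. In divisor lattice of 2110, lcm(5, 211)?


Join=lcm.
gcd(5,211)=1
lcm=1055


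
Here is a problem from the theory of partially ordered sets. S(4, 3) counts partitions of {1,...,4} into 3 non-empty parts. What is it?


S(n,k) = k*S(n-1,k) + S(n-1,k-1).
S(3,3) = 1, S(3,2) = 3
S(4,3) = 3*1 + 3 = 3 + 3
S(4,3) = 6


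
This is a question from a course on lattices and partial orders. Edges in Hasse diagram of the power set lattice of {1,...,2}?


A cover relation a -< b holds when a < b with no c strictly between.
Cover relations:
  {} -< {1}
  {} -< {2}
  {1} -< {1,2}
  {2} -< {1,2}
Total: 4


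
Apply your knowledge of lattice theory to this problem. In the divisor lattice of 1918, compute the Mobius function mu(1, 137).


In a divisor lattice, mu(a,b) = mu(b/a) where mu is the classical Mobius function.
b/a = 137/1 = 137
Prime factorization of 137: primes [137]
137 is squarefree with 1 prime factor(s), so mu(137) = (-1)^1 = -1


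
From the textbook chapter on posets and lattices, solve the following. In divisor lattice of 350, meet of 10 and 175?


In a divisor lattice, meet = gcd (greatest common divisor).
By Euclidean algorithm or factoring: gcd(10,175) = 5


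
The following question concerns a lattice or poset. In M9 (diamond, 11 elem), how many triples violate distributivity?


Distributive law: a ^ (b v c) = (a ^ b) v (a ^ c).
Check all 11^3 = 1331 ordered triples (a,b,c).
  e.g. a=a1, b=a2, c=a3: lhs=a1 != rhs=0
  e.g. a=a1, b=a2, c=a4: lhs=a1 != rhs=0
Total violating triples: 504


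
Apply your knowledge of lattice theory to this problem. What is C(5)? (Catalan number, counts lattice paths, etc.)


C(n) = C(2n, n) / (n+1).
C(10, 5) = 252
C(5) = 252 / 6 = 42


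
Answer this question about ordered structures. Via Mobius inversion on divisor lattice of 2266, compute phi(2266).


phi(n) = n * prod_{p|n} (1 - 1/p).
Prime divisors of 2266: [2, 11, 103]
phi(2266) = 2266 * (1 - 1/2) * (1 - 1/11) * (1 - 1/103)
phi(2266) = 1020


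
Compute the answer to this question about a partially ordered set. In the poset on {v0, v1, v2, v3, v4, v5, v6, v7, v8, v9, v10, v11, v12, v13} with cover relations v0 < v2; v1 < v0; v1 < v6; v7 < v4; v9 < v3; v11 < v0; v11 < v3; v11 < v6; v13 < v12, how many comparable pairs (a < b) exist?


A comparable pair {a,b} has a < b or b < a in the order.
Count unordered pairs where one element is strictly below the other.
Examples: {v0,v1}, {v0,v2}, {v0,v11}, {v1,v2}, ...
Total comparable pairs: 11


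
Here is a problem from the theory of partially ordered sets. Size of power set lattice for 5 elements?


Power set = 2^n.
2^5 = 32


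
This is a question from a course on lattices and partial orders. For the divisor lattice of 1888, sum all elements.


sigma(n) = sum of divisors.
Divisors of 1888: [1, 2, 4, 8, 16, 32, 59, 118, 236, 472, 944, 1888]
Sum = 3780


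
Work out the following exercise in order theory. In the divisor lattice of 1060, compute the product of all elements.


Divisors of 1060: [1, 2, 4, 5, 10, 20, 53, 106, 212, 265, 530, 1060]
Product = n^(d(n)/2) = 1060^(12/2)
Product = 1418519112256000000


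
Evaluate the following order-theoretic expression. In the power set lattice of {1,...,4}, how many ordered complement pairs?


Complement pair (a,b): a meet b = bottom, a join b = top.
Here: A intersect B = {} and A union B = {1,...,4}.
Pairs found: ({},{1,2,3,4}), ({1},{2,3,4}), ({2},{1,3,4}), ({3},{1,2,4}), ... (12 more)
Total ordered pairs: 16


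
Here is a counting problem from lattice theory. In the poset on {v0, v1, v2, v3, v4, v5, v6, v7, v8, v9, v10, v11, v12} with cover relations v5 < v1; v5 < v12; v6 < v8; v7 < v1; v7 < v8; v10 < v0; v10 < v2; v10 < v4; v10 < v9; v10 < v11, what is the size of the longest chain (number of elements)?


A chain is a totally ordered subset; we count the number of elements in a maximum chain.
Compute, for each element x, the size of the longest chain ending at x:
  v3: 1
  v5: 1
  v6: 1
  v7: 1
  v10: 1
  v0: 2
  ...
A maximum chain: v10 < v0
Number of elements in the longest chain: 2


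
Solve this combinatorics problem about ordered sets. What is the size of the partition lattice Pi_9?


B(n) = number of set partitions of an n-element set.
B(n) satisfies the recurrence: B(n+1) = sum_k C(n,k)*B(k).
B(9) = 21147


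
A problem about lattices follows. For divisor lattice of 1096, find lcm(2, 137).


In a divisor lattice, join = lcm (least common multiple).
Compute lcm iteratively: start with first element, then lcm(current, next).
Elements: [2, 137]
lcm(2,137) = 274
Final lcm = 274


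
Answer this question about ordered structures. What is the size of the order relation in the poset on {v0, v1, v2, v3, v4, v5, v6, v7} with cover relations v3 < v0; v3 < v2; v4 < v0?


The order relation is {(a,b) : a <= b}, reflexive so it includes (a,a).
Examples: (v0,v0), (v1,v1), (v2,v2), (v3,v0), (v3,v2), ...
Total ordered pairs: 11


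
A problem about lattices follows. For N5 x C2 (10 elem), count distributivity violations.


Distributive law: a ^ (b v c) = (a ^ b) v (a ^ c).
Check all 10^3 = 1000 ordered triples (a,b,c).
  e.g. a=(b,0), b=(a,0), c=(c,0): lhs=(b,0) != rhs=(a,0)
  e.g. a=(b,0), b=(a,0), c=(c,1): lhs=(b,0) != rhs=(a,0)
Total violating triples: 16


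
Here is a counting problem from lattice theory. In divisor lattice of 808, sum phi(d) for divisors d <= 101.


Divisors of 808 up to 101: [1, 2, 4, 8, 101]
phi values: [1, 1, 2, 4, 100]
Sum = 108


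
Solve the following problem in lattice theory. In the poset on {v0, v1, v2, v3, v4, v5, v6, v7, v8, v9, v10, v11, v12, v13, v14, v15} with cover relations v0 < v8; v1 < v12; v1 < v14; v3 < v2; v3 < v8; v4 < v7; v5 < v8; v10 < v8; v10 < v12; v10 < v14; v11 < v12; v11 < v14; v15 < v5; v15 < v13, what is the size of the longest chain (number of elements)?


A chain is a totally ordered subset; we count the number of elements in a maximum chain.
Compute, for each element x, the size of the longest chain ending at x:
  v0: 1
  v1: 1
  v3: 1
  v4: 1
  v6: 1
  v9: 1
  ...
A maximum chain: v15 < v5 < v8
Number of elements in the longest chain: 3


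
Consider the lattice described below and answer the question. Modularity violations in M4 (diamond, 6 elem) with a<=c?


Modular law: if a <= c then a v (b ^ c) = (a v b) ^ c.
Check all triples (a,b,c) with a <= c among 6 elements.
This lattice is modular (diamonds M_m and their chain-products are modular).
Total violating triples: 0


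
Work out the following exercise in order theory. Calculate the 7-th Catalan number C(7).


C(n) = C(2n, n) / (n+1).
C(14, 7) = 3432
C(7) = 3432 / 8 = 429


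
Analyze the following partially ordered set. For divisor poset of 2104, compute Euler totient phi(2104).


phi(n) = n * prod_{p|n} (1 - 1/p).
Prime divisors of 2104: [2, 263]
phi(2104) = 2104 * (1 - 1/2) * (1 - 1/263)
phi(2104) = 1048


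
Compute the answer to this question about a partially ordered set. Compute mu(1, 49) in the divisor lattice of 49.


In a divisor lattice, mu(a,b) = mu(b/a) where mu is the classical Mobius function.
b/a = 49/1 = 49
Prime factorization of 49: primes [7]
49 is not squarefree, so mu(49) = 0


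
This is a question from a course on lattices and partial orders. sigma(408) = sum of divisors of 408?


sigma(n) = sum of divisors.
Divisors of 408: [1, 2, 3, 4, 6, 8, 12, 17, 24, 34, 51, 68, 102, 136, 204, 408]
Sum = 1080


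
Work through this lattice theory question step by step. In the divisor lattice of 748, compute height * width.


Height = length of longest chain minus 1; width = size of largest antichain.
A maximum chain: 1 | 17 | 187 | 374 | 748  (height 4).
A maximum antichain: {4, 22, 34, 187}  (width 4).
Product = 4 * 4 = 16


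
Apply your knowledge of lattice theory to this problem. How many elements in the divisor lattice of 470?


Divisors of 470: [1, 2, 5, 10, 47, 94, 235, 470]
Count: 8


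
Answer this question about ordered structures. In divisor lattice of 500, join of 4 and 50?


In a divisor lattice, join = lcm (least common multiple).
gcd(4,50) = 2
lcm(4,50) = 4*50/gcd = 200/2 = 100


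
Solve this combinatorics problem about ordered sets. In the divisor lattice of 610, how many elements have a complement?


An element a is complemented if some b has a meet b = bottom, a join b = top.
a is complemented iff gcd(a, n/a)=1, i.e. a is a unitary divisor of 610.
Complemented elements: 1, 2, 5, 10, 61, 122, ... (2 more)
Count: 8


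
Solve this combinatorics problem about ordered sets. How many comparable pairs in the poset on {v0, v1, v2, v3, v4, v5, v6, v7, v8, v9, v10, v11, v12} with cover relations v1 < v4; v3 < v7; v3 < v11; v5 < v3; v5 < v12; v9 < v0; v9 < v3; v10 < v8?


A comparable pair {a,b} has a < b or b < a in the order.
Count unordered pairs where one element is strictly below the other.
Examples: {v0,v9}, {v1,v4}, {v3,v5}, {v3,v7}, ...
Total comparable pairs: 12


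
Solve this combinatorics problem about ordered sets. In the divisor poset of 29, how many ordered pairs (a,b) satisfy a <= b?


The order relation is {(a,b) : a <= b}, reflexive so it includes (a,a).
Examples: (1,1), (1,29), (29,29)
Total ordered pairs: 3


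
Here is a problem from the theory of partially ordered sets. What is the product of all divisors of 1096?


Divisors of 1096: [1, 2, 4, 8, 137, 274, 548, 1096]
Product = n^(d(n)/2) = 1096^(8/2)
Product = 1442919878656


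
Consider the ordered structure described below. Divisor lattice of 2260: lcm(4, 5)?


Join=lcm.
gcd(4,5)=1
lcm=20


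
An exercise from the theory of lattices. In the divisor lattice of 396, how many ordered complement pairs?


Complement pair (a,b): a meet b = bottom, a join b = top.
Here: gcd(a,b)=1 and lcm(a,b)=396, i.e. a*b=396 with a,b coprime.
Pairs found: (1,396), (4,99), (9,44), (11,36), ... (4 more)
Total ordered pairs: 8


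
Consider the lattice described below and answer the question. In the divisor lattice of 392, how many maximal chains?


A maximal chain goes from the minimum element to a maximal element via cover relations.
Counting all min-to-max paths in the cover graph.
Total maximal chains: 10


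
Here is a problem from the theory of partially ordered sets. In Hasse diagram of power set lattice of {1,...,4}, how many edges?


A cover relation a -< b holds when a < b with no c strictly between.
Cover relations:
  {} -< {1}
  {} -< {2}
  {} -< {3}
  {} -< {4}
  {1} -< {1,2}
  {1} -< {1,3}
  {1} -< {1,4}
  {2} -< {1,2}
  ...24 more
Total: 32


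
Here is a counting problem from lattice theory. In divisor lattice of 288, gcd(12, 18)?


Meet=gcd.
gcd(12,18)=6


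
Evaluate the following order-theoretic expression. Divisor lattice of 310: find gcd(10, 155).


In a divisor lattice, meet = gcd (greatest common divisor).
By Euclidean algorithm or factoring: gcd(10,155) = 5


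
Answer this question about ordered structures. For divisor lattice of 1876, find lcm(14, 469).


In a divisor lattice, join = lcm (least common multiple).
Compute lcm iteratively: start with first element, then lcm(current, next).
Elements: [14, 469]
lcm(14,469) = 938
Final lcm = 938


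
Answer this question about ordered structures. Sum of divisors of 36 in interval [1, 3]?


Interval [1,3] in divisors of 36: [1, 3]
Sum = 4


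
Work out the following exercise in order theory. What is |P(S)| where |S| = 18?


Power set = 2^n.
2^18 = 262144


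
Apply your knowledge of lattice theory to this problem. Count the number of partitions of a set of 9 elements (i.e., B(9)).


B(n) = number of set partitions of an n-element set.
B(n) satisfies the recurrence: B(n+1) = sum_k C(n,k)*B(k).
B(9) = 21147


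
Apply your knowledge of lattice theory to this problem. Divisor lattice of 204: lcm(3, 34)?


Join=lcm.
gcd(3,34)=1
lcm=102


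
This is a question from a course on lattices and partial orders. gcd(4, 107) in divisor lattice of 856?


Meet=gcd.
gcd(4,107)=1


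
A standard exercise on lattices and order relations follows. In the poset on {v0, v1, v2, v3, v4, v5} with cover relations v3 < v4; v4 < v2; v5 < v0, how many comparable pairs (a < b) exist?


A comparable pair {a,b} has a < b or b < a in the order.
Count unordered pairs where one element is strictly below the other.
Examples: {v0,v5}, {v2,v3}, {v2,v4}, {v3,v4}
Total comparable pairs: 4


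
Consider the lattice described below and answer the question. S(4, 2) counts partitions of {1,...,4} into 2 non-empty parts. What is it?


S(n,k) = k*S(n-1,k) + S(n-1,k-1).
S(3,2) = 3, S(3,1) = 1
S(4,2) = 2*3 + 1 = 6 + 1
S(4,2) = 7


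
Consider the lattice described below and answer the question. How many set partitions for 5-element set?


B(n) = number of set partitions of an n-element set.
B(n) satisfies the recurrence: B(n+1) = sum_k C(n,k)*B(k).
B(5) = 52


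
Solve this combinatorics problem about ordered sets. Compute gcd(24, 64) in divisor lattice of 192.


In a divisor lattice, meet = gcd (greatest common divisor).
By Euclidean algorithm or factoring: gcd(24,64) = 8


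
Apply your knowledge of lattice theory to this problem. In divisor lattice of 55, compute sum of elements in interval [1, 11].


Interval [1,11] in divisors of 55: [1, 11]
Sum = 12


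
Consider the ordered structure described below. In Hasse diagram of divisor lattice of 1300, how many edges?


A cover relation a -< b holds when a < b with no c strictly between.
Cover relations:
  1 -< 2
  1 -< 5
  1 -< 13
  2 -< 4
  2 -< 10
  2 -< 26
  4 -< 20
  4 -< 52
  ...25 more
Total: 33


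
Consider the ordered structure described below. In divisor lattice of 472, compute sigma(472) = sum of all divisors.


sigma(n) = sum of divisors.
Divisors of 472: [1, 2, 4, 8, 59, 118, 236, 472]
Sum = 900


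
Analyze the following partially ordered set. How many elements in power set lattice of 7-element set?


Power set = 2^n.
2^7 = 128


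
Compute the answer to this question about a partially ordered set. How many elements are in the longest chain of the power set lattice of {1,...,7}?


A chain is a totally ordered subset; we count the number of elements in a maximum chain.
Compute, for each element x, the size of the longest chain ending at x:
  {}: 1
  {1}: 2
  {2}: 2
  {3}: 2
  {4}: 2
  {5}: 2
  ...
A maximum chain: {} < {1} < {1,2} < {1,2,3} < {1,2,3,4} < {1,2,3,4,5} < {1,2,3,4,5,6} < {1,2,3,4,5,6,7}
Number of elements in the longest chain: 8


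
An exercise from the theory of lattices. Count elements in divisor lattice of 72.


Divisors of 72: [1, 2, 3, 4, 6, 8, 9, 12, 18, 24, 36, 72]
Count: 12


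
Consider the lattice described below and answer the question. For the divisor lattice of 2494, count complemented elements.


An element a is complemented if some b has a meet b = bottom, a join b = top.
a is complemented iff gcd(a, n/a)=1, i.e. a is a unitary divisor of 2494.
Complemented elements: 1, 2, 29, 43, 58, 86, ... (2 more)
Count: 8


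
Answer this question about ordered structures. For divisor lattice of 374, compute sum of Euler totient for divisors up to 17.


Divisors of 374 up to 17: [1, 2, 11, 17]
phi values: [1, 1, 10, 16]
Sum = 28


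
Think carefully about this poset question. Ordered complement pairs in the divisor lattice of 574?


Complement pair (a,b): a meet b = bottom, a join b = top.
Here: gcd(a,b)=1 and lcm(a,b)=574, i.e. a*b=574 with a,b coprime.
Pairs found: (1,574), (2,287), (7,82), (14,41), ... (4 more)
Total ordered pairs: 8


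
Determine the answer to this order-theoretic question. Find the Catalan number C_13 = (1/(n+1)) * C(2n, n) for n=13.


C(n) = C(2n, n) / (n+1).
C(26, 13) = 10400600
C(13) = 10400600 / 14 = 742900


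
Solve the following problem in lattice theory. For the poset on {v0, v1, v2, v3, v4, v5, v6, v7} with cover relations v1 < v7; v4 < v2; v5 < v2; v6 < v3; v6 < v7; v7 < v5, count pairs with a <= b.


The order relation is {(a,b) : a <= b}, reflexive so it includes (a,a).
Examples: (v0,v0), (v1,v1), (v1,v2), (v1,v5), (v1,v7), ...
Total ordered pairs: 19


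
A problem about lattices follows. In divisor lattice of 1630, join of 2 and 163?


In a divisor lattice, join = lcm (least common multiple).
gcd(2,163) = 1
lcm(2,163) = 2*163/gcd = 326/1 = 326


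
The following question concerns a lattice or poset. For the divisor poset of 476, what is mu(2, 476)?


In a divisor lattice, mu(a,b) = mu(b/a) where mu is the classical Mobius function.
b/a = 476/2 = 238
Prime factorization of 238: primes [2, 7, 17]
238 is squarefree with 3 prime factor(s), so mu(238) = (-1)^3 = -1


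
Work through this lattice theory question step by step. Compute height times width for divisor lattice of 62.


Height = length of longest chain minus 1; width = size of largest antichain.
A maximum chain: 1 | 31 | 62  (height 2).
A maximum antichain: {2, 31}  (width 2).
Product = 2 * 2 = 4


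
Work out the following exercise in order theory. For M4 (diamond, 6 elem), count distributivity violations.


Distributive law: a ^ (b v c) = (a ^ b) v (a ^ c).
Check all 6^3 = 216 ordered triples (a,b,c).
  e.g. a=a1, b=a2, c=a3: lhs=a1 != rhs=0
  e.g. a=a1, b=a2, c=a4: lhs=a1 != rhs=0
Total violating triples: 24


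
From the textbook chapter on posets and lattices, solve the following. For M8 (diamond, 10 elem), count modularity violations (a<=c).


Modular law: if a <= c then a v (b ^ c) = (a v b) ^ c.
Check all triples (a,b,c) with a <= c among 10 elements.
This lattice is modular (diamonds M_m and their chain-products are modular).
Total violating triples: 0


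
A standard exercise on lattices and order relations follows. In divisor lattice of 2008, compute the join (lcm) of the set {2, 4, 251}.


In a divisor lattice, join = lcm (least common multiple).
Compute lcm iteratively: start with first element, then lcm(current, next).
Elements: [2, 4, 251]
lcm(2,4) = 4
lcm(4,251) = 1004
Final lcm = 1004


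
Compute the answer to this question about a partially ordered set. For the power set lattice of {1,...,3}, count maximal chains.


A maximal chain goes from the minimum element to a maximal element via cover relations.
Counting all min-to-max paths in the cover graph.
Total maximal chains: 6


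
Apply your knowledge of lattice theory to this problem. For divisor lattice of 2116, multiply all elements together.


Divisors of 2116: [1, 2, 4, 23, 46, 92, 529, 1058, 2116]
Product = n^(d(n)/2) = 2116^(9/2)
Product = 922190162669056


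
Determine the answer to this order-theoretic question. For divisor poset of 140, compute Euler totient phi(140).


phi(n) = n * prod_{p|n} (1 - 1/p).
Prime divisors of 140: [2, 5, 7]
phi(140) = 140 * (1 - 1/2) * (1 - 1/5) * (1 - 1/7)
phi(140) = 48


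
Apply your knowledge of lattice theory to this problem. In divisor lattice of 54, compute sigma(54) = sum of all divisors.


sigma(n) = sum of divisors.
Divisors of 54: [1, 2, 3, 6, 9, 18, 27, 54]
Sum = 120


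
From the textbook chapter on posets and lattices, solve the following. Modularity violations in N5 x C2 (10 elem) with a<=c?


Modular law: if a <= c then a v (b ^ c) = (a v b) ^ c.
Check all triples (a,b,c) with a <= c among 10 elements.
  e.g. a=(a,0), b=(c,0), c=(b,0): lhs=(a,0) != rhs=(b,0)
  e.g. a=(a,0), b=(c,1), c=(b,0): lhs=(a,0) != rhs=(b,0)
Total violating triples: 6


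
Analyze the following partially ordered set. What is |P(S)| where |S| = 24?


Power set = 2^n.
2^24 = 16777216


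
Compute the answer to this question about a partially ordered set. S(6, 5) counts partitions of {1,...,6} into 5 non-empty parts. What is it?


S(n,k) = k*S(n-1,k) + S(n-1,k-1).
S(5,5) = 1, S(5,4) = 10
S(6,5) = 5*1 + 10 = 5 + 10
S(6,5) = 15


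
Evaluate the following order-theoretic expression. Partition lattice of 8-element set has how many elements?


B(n) = number of set partitions of an n-element set.
B(n) satisfies the recurrence: B(n+1) = sum_k C(n,k)*B(k).
B(8) = 4140


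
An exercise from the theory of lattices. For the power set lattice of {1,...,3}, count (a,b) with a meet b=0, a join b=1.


Complement pair (a,b): a meet b = bottom, a join b = top.
Here: A intersect B = {} and A union B = {1,...,3}.
Pairs found: ({},{1,2,3}), ({1},{2,3}), ({2},{1,3}), ({3},{1,2}), ... (4 more)
Total ordered pairs: 8


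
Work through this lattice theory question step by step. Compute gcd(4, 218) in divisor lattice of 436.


In a divisor lattice, meet = gcd (greatest common divisor).
By Euclidean algorithm or factoring: gcd(4,218) = 2


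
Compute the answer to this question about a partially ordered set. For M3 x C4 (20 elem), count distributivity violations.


Distributive law: a ^ (b v c) = (a ^ b) v (a ^ c).
Check all 20^3 = 8000 ordered triples (a,b,c).
  e.g. a=(a1,0), b=(a2,0), c=(a3,0): lhs=(a1,0) != rhs=(0,0)
  e.g. a=(a1,0), b=(a2,0), c=(a3,1): lhs=(a1,0) != rhs=(0,0)
Total violating triples: 384


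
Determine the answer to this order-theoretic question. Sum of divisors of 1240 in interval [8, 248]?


Interval [8,248] in divisors of 1240: [8, 248]
Sum = 256


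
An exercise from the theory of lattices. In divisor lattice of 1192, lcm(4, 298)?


Join=lcm.
gcd(4,298)=2
lcm=596


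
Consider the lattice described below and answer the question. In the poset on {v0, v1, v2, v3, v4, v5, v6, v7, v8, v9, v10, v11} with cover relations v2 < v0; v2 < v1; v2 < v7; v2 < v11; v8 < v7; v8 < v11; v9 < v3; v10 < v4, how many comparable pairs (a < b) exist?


A comparable pair {a,b} has a < b or b < a in the order.
Count unordered pairs where one element is strictly below the other.
Examples: {v0,v2}, {v1,v2}, {v2,v7}, {v2,v11}, ...
Total comparable pairs: 8


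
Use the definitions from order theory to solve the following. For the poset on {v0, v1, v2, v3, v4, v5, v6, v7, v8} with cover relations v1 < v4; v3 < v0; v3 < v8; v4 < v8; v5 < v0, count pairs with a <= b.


The order relation is {(a,b) : a <= b}, reflexive so it includes (a,a).
Examples: (v0,v0), (v1,v1), (v1,v4), (v1,v8), (v2,v2), ...
Total ordered pairs: 15


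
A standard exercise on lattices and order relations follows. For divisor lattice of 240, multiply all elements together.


Divisors of 240: [1, 2, 3, 4, 5, 6, 8, 10, 12, 15, 16, 20, 24, 30, 40, 48, 60, 80, 120, 240]
Product = n^(d(n)/2) = 240^(20/2)
Product = 634033809653760000000000


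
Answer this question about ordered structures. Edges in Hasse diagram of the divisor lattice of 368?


A cover relation a -< b holds when a < b with no c strictly between.
Cover relations:
  1 -< 2
  1 -< 23
  2 -< 4
  2 -< 46
  4 -< 8
  4 -< 92
  8 -< 16
  8 -< 184
  ...5 more
Total: 13


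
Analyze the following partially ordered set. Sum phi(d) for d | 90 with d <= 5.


Divisors of 90 up to 5: [1, 2, 3, 5]
phi values: [1, 1, 2, 4]
Sum = 8


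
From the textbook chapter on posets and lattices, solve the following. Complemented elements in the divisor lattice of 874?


An element a is complemented if some b has a meet b = bottom, a join b = top.
a is complemented iff gcd(a, n/a)=1, i.e. a is a unitary divisor of 874.
Complemented elements: 1, 2, 19, 23, 38, 46, ... (2 more)
Count: 8


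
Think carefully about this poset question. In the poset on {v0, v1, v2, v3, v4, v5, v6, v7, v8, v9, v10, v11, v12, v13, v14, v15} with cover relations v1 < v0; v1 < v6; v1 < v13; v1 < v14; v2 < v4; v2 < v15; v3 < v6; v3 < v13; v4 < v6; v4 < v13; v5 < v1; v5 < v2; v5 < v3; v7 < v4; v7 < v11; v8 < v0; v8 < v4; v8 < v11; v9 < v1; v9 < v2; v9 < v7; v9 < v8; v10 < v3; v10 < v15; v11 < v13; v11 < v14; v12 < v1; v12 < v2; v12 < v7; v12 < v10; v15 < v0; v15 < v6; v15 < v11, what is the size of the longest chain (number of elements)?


A chain is a totally ordered subset; we count the number of elements in a maximum chain.
Compute, for each element x, the size of the longest chain ending at x:
  v5: 1
  v9: 1
  v12: 1
  v8: 2
  v10: 2
  v7: 2
  ...
A maximum chain: v5 < v2 < v15 < v11 < v13
Number of elements in the longest chain: 5


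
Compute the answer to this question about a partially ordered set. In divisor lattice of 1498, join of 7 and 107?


In a divisor lattice, join = lcm (least common multiple).
gcd(7,107) = 1
lcm(7,107) = 7*107/gcd = 749/1 = 749


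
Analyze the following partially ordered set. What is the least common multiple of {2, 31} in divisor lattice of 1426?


In a divisor lattice, join = lcm (least common multiple).
Compute lcm iteratively: start with first element, then lcm(current, next).
Elements: [2, 31]
lcm(2,31) = 62
Final lcm = 62


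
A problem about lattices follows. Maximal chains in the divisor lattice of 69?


A maximal chain goes from the minimum element to a maximal element via cover relations.
Counting all min-to-max paths in the cover graph.
Total maximal chains: 2


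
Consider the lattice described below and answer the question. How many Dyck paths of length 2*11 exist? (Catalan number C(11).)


C(n) = C(2n, n) / (n+1).
C(22, 11) = 705432
C(11) = 705432 / 12 = 58786


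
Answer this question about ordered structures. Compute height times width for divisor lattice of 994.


Height = length of longest chain minus 1; width = size of largest antichain.
A maximum chain: 1 | 71 | 497 | 994  (height 3).
A maximum antichain: {2, 7, 71}  (width 3).
Product = 3 * 3 = 9


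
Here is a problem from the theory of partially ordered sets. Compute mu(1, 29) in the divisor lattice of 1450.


In a divisor lattice, mu(a,b) = mu(b/a) where mu is the classical Mobius function.
b/a = 29/1 = 29
Prime factorization of 29: primes [29]
29 is squarefree with 1 prime factor(s), so mu(29) = (-1)^1 = -1


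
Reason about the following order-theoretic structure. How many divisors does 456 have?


Divisors of 456: [1, 2, 3, 4, 6, 8, 12, 19, 24, 38, 57, 76, 114, 152, 228, 456]
Count: 16


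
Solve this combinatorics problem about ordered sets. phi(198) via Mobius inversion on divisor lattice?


phi(n) = n * prod_{p|n} (1 - 1/p).
Prime divisors of 198: [2, 3, 11]
phi(198) = 198 * (1 - 1/2) * (1 - 1/3) * (1 - 1/11)
phi(198) = 60


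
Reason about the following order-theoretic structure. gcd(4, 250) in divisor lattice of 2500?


Meet=gcd.
gcd(4,250)=2


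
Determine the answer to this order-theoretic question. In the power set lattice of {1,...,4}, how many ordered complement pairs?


Complement pair (a,b): a meet b = bottom, a join b = top.
Here: A intersect B = {} and A union B = {1,...,4}.
Pairs found: ({},{1,2,3,4}), ({1},{2,3,4}), ({2},{1,3,4}), ({3},{1,2,4}), ... (12 more)
Total ordered pairs: 16


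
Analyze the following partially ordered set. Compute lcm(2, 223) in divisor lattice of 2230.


In a divisor lattice, join = lcm (least common multiple).
gcd(2,223) = 1
lcm(2,223) = 2*223/gcd = 446/1 = 446


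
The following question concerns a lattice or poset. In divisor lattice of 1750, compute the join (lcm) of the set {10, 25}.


In a divisor lattice, join = lcm (least common multiple).
Compute lcm iteratively: start with first element, then lcm(current, next).
Elements: [10, 25]
lcm(10,25) = 50
Final lcm = 50


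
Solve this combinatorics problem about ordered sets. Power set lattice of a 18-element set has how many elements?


Power set = 2^n.
2^18 = 262144


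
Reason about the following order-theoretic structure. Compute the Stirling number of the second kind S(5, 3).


S(n,k) = k*S(n-1,k) + S(n-1,k-1).
S(4,3) = 6, S(4,2) = 7
S(5,3) = 3*6 + 7 = 18 + 7
S(5,3) = 25


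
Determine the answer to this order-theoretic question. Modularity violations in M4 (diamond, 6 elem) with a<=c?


Modular law: if a <= c then a v (b ^ c) = (a v b) ^ c.
Check all triples (a,b,c) with a <= c among 6 elements.
This lattice is modular (diamonds M_m and their chain-products are modular).
Total violating triples: 0


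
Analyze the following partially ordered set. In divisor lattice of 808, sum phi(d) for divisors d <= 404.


Divisors of 808 up to 404: [1, 2, 4, 8, 101, 202, 404]
phi values: [1, 1, 2, 4, 100, 100, 200]
Sum = 408


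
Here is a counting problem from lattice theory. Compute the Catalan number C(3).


C(n) = C(2n, n) / (n+1).
C(6, 3) = 20
C(3) = 20 / 4 = 5


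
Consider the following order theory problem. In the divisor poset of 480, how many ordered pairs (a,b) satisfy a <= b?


The order relation is {(a,b) : a <= b}, reflexive so it includes (a,a).
Examples: (1,1), (1,10), (1,12), (1,120), (1,15), ...
Total ordered pairs: 189
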